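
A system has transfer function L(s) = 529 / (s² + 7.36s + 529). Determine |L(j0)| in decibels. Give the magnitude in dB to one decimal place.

L(0) = 529 / 529 = 1
20 log₁₀(1) = 0.00 dB

0.0 dB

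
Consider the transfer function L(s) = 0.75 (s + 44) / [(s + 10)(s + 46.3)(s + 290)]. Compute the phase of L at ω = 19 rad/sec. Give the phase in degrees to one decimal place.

-64.9 deg

∠(j19 + 44) = arctan(19/44) = 23.36°
∠(j19 + 10) = arctan(19/10) = 62.24°
∠(j19 + 46.3) = arctan(19/46.3) = 22.31°
∠(j19 + 290) = arctan(19/290) = 3.75°
∠L(j19) = 23.36° − (62.24° + 22.31° + 3.75°) = -64.95°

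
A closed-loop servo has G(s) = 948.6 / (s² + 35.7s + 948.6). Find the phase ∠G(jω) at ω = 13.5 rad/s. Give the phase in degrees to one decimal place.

∠[(j13.5)² + 35.7(j13.5) + 948.6] = ∠[766.35 + j481.95] = 32.17°
∠G(j13.5) = −32.17° = -32.17°

-32.2°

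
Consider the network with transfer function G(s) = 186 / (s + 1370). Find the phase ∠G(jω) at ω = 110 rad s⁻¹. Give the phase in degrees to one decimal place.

∠(j110 + 1370) = arctan(110/1370) = 4.59°
∠G(j110) = −4.59° = -4.59°

-4.6°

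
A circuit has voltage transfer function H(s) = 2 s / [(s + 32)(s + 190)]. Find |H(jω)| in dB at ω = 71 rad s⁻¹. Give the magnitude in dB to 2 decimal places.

|j71| = 71
|j71 + 32| = √(71² + 32²) = 77.88
|j71 + 190| = √(71² + 190²) = 202.8
|H(j71)| = 2 × 71 / (77.88 × 202.8) = 0.0089895
20 log₁₀(0.0089895) = -40.925 dB

-40.93 dB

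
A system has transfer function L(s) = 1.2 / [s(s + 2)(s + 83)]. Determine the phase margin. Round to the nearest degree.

90°

Gain crossover: |L(jω)| = 1 at ω ≈ 0.00723 rad s⁻¹.
∠L(j0.00723) = −90° − arctan(0.00723/2) − arctan(0.00723/83) ≈ -90.21°
PM = 180° + (-90.21°) = 89.79°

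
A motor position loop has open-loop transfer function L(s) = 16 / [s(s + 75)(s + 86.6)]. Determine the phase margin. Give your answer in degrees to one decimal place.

90.0 deg

Gain crossover: |L(jω)| = 1 at ω ≈ 0.00246 rad s⁻¹.
∠L(j0.00246) = −90° − arctan(0.00246/75) − arctan(0.00246/86.6) ≈ -90.00°
PM = 180° + (-90.00°) = 90.00°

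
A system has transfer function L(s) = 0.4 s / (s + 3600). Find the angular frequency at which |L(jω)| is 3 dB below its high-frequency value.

3600 rad/s

For a single-pole high-pass, the −3 dB point is at the pole: ω = 3600 rad/s.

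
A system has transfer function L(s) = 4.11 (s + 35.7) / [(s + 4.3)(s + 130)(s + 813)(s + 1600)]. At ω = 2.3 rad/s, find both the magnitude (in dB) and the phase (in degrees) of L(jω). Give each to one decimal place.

|L| = -135.0 dB, ∠L = -25.7 deg

|j2.3 + 35.7| = √(2.3² + 35.7²) = 35.77
|j2.3 + 4.3| = √(2.3² + 4.3²) = 4.876
|j2.3 + 130| = √(2.3² + 130²) = 130
|j2.3 + 813| = √(2.3² + 813²) = 813
|j2.3 + 1600| = √(2.3² + 1600²) = 1600
|L(j2.3)| = 4.11 × 35.77 / (4.876 × 130 × 813 × 1600) = 1.7827e-07
20 log₁₀(1.7827e-07) = -134.98 dB
∠(j2.3 + 35.7) = arctan(2.3/35.7) = 3.69°
∠(j2.3 + 4.3) = arctan(2.3/4.3) = 28.14°
∠(j2.3 + 130) = arctan(2.3/130) = 1.01°
∠(j2.3 + 813) = arctan(2.3/813) = 0.16°
∠(j2.3 + 1600) = arctan(2.3/1600) = 0.08°
∠L(j2.3) = 3.69° − (28.14° + 1.01° + 0.16° + 0.08°) = -25.71°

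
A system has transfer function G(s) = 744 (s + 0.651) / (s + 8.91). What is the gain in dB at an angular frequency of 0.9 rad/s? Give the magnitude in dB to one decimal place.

39.3 dB

|j0.9 + 0.651| = √(0.9² + 0.651²) = 1.111
|j0.9 + 8.91| = √(0.9² + 8.91²) = 8.955
|G(j0.9)| = 744 × 1.111 / 8.955 = 92.281
20 log₁₀(92.281) = 39.30 dB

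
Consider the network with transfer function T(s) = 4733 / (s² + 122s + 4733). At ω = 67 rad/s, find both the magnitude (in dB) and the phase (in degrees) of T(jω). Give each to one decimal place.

|(j67)² + 122(j67) + 4733| = |244 + j8174| = 8178
|T(j67)| = 4733 / 8178 = 0.57877
20 log₁₀(0.57877) = -4.75 dB
∠[(j67)² + 122(j67) + 4733] = ∠[244 + j8174] = 88.29°
∠T(j67) = −88.29° = -88.29°

|T| = -4.7 dB, ∠T = -88.3°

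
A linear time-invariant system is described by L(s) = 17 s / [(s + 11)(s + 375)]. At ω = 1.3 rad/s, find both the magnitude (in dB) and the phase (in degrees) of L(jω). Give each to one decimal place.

|L| = -45.5 dB, ∠L = 83.1°

|j1.3| = 1.3
|j1.3 + 11| = √(1.3² + 11²) = 11.08
|j1.3 + 375| = √(1.3² + 375²) = 375
|L(j1.3)| = 17 × 1.3 / (11.08 × 375) = 0.0053205
20 log₁₀(0.0053205) = -45.48 dB
∠(j1.3) = 90.00°
∠(j1.3 + 11) = arctan(1.3/11) = 6.74°
∠(j1.3 + 375) = arctan(1.3/375) = 0.20°
∠L(j1.3) = 90.00° − (6.74° + 0.20°) = 83.06°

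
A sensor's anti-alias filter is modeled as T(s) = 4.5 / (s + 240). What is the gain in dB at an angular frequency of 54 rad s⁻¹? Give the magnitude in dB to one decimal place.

|j54 + 240| = √(54² + 240²) = 246
|T(j54)| = 4.5 / 246 = 0.018293
20 log₁₀(0.018293) = -34.75 dB

-34.8 dB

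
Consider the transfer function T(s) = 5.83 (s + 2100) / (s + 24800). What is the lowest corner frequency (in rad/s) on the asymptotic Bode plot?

2100 rad/s

Break frequencies occur at each pole and zero magnitude: 2100 rad/s, 24800 rad/s.
The lowest is 2100 rad/s.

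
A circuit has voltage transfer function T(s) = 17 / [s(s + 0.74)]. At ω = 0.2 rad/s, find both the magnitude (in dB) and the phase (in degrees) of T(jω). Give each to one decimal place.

|T| = 40.9 dB, ∠T = -105.1°

|j0.2 + 0.74| = √(0.2² + 0.74²) = 0.7666
|j0.2| = 0.2
|T(j0.2)| = 17 / (0.7666 × 0.2) = 110.89
20 log₁₀(110.89) = 40.90 dB
∠(j0.2 + 0.74) = arctan(0.2/0.74) = 15.12°
∠(j0.2) = 90.00°
∠T(j0.2) = − (15.12° + 90.00°) = -105.12°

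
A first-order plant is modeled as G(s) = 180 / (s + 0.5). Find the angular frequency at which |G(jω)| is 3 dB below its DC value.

0.5 rad/sec

For a single-pole low-pass, the −3 dB point is at the pole: ω = 0.5 rad/sec.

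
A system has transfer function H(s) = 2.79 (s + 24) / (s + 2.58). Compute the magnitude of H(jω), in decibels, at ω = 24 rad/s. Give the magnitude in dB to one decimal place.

|j24 + 24| = √(24² + 24²) = 33.94
|j24 + 2.58| = √(24² + 2.58²) = 24.14
|H(j24)| = 2.79 × 33.94 / 24.14 = 3.9231
20 log₁₀(3.9231) = 11.87 dB

11.9 dB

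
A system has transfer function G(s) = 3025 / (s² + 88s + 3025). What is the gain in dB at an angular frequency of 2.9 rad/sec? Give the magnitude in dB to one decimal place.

-0.0 dB

|(j2.9)² + 88(j2.9) + 3025| = |3016.6 + j255.2| = 3027
|G(j2.9)| = 3025 / 3027 = 0.99922
20 log₁₀(0.99922) = -0.01 dB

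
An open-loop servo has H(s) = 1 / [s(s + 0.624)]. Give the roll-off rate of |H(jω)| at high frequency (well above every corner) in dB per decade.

-40 dB/decade

With 0 zeros and 2 poles, the high-frequency asymptotic slope is 20 × (0 − 2) = -40 dB/decade.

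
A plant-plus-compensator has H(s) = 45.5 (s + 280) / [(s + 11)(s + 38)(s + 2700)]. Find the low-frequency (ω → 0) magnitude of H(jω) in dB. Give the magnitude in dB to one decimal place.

-38.9 dB

H(0) = 45.5 × 280 / (11 × 38 × 2700) = 0.011288
20 log₁₀(0.011288) = -38.95 dB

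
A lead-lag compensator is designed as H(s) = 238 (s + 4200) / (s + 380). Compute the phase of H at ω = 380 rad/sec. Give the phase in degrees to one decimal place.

∠(j380 + 4200) = arctan(380/4200) = 5.17°
∠(j380 + 380) = arctan(380/380) = 45.00°
∠H(j380) = 5.17° − 45.00° = -39.83°

-39.8°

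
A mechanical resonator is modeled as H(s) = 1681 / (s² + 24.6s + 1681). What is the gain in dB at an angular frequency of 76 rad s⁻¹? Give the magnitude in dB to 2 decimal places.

-8.56 dB

|(j76)² + 24.6(j76) + 1681| = |-4095 + j1869.6| = 4502
|H(j76)| = 1681 / 4502 = 0.37342
20 log₁₀(0.37342) = -8.556 dB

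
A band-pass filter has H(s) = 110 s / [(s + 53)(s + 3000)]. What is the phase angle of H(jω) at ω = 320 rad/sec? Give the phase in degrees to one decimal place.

∠(j320) = 90.00°
∠(j320 + 53) = arctan(320/53) = 80.60°
∠(j320 + 3000) = arctan(320/3000) = 6.09°
∠H(j320) = 90.00° − (80.60° + 6.09°) = 3.32°

3.3 deg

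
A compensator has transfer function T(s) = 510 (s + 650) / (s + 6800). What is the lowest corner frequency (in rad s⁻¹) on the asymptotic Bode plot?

Break frequencies occur at each pole and zero magnitude: 650 rad s⁻¹, 6800 rad s⁻¹.
The lowest is 650 rad s⁻¹.

650 rad s⁻¹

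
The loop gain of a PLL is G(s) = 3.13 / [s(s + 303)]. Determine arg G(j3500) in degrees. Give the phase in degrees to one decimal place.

∠(j3500 + 303) = arctan(3500/303) = 85.05°
∠(j3500) = 90.00°
∠G(j3500) = − (85.05° + 90.00°) = -175.05°

-175.1°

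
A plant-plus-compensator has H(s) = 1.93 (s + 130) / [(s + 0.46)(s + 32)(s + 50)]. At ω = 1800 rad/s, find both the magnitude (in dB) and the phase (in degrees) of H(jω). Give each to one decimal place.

|H| = -124.5 dB, ∠H = -181.5 deg

|j1800 + 130| = √(1800² + 130²) = 1805
|j1800 + 0.46| = √(1800² + 0.46²) = 1800
|j1800 + 32| = √(1800² + 32²) = 1800
|j1800 + 50| = √(1800² + 50²) = 1801
|H(j1800)| = 1.93 × 1805 / (1800 × 1800 × 1801) = 5.9691e-07
20 log₁₀(5.9691e-07) = -124.48 dB
∠(j1800 + 130) = arctan(1800/130) = 85.87°
∠(j1800 + 0.46) = arctan(1800/0.46) = 89.99°
∠(j1800 + 32) = arctan(1800/32) = 88.98°
∠(j1800 + 50) = arctan(1800/50) = 88.41°
∠H(j1800) = 85.87° − (89.99° + 88.98° + 88.41°) = -181.51°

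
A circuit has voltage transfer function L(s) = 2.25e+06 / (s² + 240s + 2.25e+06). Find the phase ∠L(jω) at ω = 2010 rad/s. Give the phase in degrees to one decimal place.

-164.9°

∠[(j2010)² + 240(j2010) + 2.25e+06] = ∠[-1.7901e+06 + j4.824e+05] = 164.92°
∠L(j2010) = −164.92° = -164.92°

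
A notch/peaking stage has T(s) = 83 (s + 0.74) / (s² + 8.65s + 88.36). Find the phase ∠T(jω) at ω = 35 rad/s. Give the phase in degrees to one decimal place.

-76.3 deg

∠(j35 + 0.74) = arctan(35/0.74) = 88.79°
∠[(j35)² + 8.65(j35) + 88.36] = ∠[-1136.6 + j302.75] = 165.09°
∠T(j35) = 88.79° − 165.09° = -76.30°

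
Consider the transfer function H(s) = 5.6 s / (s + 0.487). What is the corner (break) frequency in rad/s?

0.487 rad/s

The single real pole at s = −0.487 gives a corner at ω = 0.487 rad/s.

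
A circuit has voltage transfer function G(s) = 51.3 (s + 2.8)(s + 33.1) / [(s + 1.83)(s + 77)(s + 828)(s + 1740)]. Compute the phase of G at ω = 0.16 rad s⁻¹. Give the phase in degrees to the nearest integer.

-2°

∠(j0.16 + 2.8) = arctan(0.16/2.8) = 3.27°
∠(j0.16 + 33.1) = arctan(0.16/33.1) = 0.28°
∠(j0.16 + 1.83) = arctan(0.16/1.83) = 5.00°
∠(j0.16 + 77) = arctan(0.16/77) = 0.12°
∠(j0.16 + 828) = arctan(0.16/828) = 0.01°
∠(j0.16 + 1740) = arctan(0.16/1740) = 0.01°
∠G(j0.16) = 3.27° + 0.28° − (5.00° + 0.12° + 0.01° + 0.01°) = -1.58°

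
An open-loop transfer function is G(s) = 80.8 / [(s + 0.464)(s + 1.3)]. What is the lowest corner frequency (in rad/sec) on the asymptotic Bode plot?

0.464 rad/sec

Break frequencies occur at each pole and zero magnitude: 0.464 rad/sec, 1.3 rad/sec.
The lowest is 0.464 rad/sec.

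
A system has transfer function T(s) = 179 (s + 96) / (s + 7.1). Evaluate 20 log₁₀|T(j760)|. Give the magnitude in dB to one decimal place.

|j760 + 96| = √(760² + 96²) = 766
|j760 + 7.1| = √(760² + 7.1²) = 760
|T(j760)| = 179 × 766 / 760 = 180.41
20 log₁₀(180.41) = 45.13 dB

45.1 dB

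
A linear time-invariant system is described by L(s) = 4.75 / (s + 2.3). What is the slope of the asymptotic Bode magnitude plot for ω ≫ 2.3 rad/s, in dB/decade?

With 0 zeros and 1 pole, the high-frequency asymptotic slope is 20 × (0 − 1) = -20 dB/decade.

-20 dB/decade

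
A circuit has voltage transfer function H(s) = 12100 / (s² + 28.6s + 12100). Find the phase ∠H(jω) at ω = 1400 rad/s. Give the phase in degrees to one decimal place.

-178.8°

∠[(j1400)² + 28.6(j1400) + 12100] = ∠[-1.9479e+06 + j40040] = 178.82°
∠H(j1400) = −178.82° = -178.82°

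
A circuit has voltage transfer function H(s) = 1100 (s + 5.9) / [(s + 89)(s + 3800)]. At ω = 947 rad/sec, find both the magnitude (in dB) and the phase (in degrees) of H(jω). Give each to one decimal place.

|j947 + 5.9| = √(947² + 5.9²) = 947
|j947 + 89| = √(947² + 89²) = 951.2
|j947 + 3800| = √(947² + 3800²) = 3916
|H(j947)| = 1100 × 947 / (951.2 × 3916) = 0.27966
20 log₁₀(0.27966) = -11.07 dB
∠(j947 + 5.9) = arctan(947/5.9) = 89.64°
∠(j947 + 89) = arctan(947/89) = 84.63°
∠(j947 + 3800) = arctan(947/3800) = 13.99°
∠H(j947) = 89.64° − (84.63° + 13.99°) = -8.98°

|H| = -11.1 dB, ∠H = -9.0°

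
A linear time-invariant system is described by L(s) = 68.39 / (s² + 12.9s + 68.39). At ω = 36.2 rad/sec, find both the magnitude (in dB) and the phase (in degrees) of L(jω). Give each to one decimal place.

|(j36.2)² + 12.9(j36.2) + 68.39| = |-1242.1 + j466.98| = 1327
|L(j36.2)| = 68.39 / 1327 = 0.05154
20 log₁₀(0.05154) = -25.76 dB
∠[(j36.2)² + 12.9(j36.2) + 68.39] = ∠[-1242.1 + j466.98] = 159.39°
∠L(j36.2) = −159.39° = -159.39°

|L| = -25.8 dB, ∠L = -159.4°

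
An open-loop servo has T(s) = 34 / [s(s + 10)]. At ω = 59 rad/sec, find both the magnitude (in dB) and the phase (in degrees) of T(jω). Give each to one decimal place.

|j59 + 10| = √(59² + 10²) = 59.84
|j59| = 59
|T(j59)| = 34 / (59.84 × 59) = 0.00963
20 log₁₀(0.00963) = -40.33 dB
∠(j59 + 10) = arctan(59/10) = 80.38°
∠(j59) = 90.00°
∠T(j59) = − (80.38° + 90.00°) = -170.38°

|T| = -40.3 dB, ∠T = -170.4 deg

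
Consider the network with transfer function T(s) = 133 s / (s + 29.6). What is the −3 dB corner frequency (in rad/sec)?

For a single-pole high-pass, the −3 dB point is at the pole: ω = 29.6 rad/sec.

29.6 rad/sec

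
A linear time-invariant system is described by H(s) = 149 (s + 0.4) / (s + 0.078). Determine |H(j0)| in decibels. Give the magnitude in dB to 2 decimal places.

H(0) = 149 × 0.4 / 0.078 = 764.1
20 log₁₀(764.1) = 57.663 dB

57.66 dB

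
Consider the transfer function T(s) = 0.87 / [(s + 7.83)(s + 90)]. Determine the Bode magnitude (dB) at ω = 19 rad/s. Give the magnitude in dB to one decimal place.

|j19 + 7.83| = √(19² + 7.83²) = 20.55
|j19 + 90| = √(19² + 90²) = 91.98
|T(j19)| = 0.87 / (20.55 × 91.98) = 0.00046025
20 log₁₀(0.00046025) = -66.74 dB

-66.7 dB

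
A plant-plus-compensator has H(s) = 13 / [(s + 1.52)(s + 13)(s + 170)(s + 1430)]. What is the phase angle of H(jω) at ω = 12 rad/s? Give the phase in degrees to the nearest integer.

-130 deg

∠(j12 + 1.52) = arctan(12/1.52) = 82.78°
∠(j12 + 13) = arctan(12/13) = 42.71°
∠(j12 + 170) = arctan(12/170) = 4.04°
∠(j12 + 1430) = arctan(12/1430) = 0.48°
∠H(j12) = − (82.78° + 42.71° + 4.04° + 0.48°) = -130.01°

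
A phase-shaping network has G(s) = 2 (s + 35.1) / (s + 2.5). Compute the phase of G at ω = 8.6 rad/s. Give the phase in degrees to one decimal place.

∠(j8.6 + 35.1) = arctan(8.6/35.1) = 13.77°
∠(j8.6 + 2.5) = arctan(8.6/2.5) = 73.79°
∠G(j8.6) = 13.77° − 73.79° = -60.02°

-60.0°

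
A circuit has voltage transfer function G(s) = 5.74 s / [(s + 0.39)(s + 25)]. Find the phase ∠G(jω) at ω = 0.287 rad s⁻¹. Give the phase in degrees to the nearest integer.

∠(j0.287) = 90.00°
∠(j0.287 + 0.39) = arctan(0.287/0.39) = 36.35°
∠(j0.287 + 25) = arctan(0.287/25) = 0.66°
∠G(j0.287) = 90.00° − (36.35° + 0.66°) = 52.99°

53 deg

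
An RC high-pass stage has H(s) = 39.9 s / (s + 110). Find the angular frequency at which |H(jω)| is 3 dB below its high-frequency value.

For a single-pole high-pass, the −3 dB point is at the pole: ω = 110 rad/s.

110 rad/s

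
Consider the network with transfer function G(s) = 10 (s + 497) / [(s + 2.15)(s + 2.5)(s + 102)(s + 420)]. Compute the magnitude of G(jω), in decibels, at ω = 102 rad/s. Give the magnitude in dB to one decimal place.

-102.1 dB

|j102 + 497| = √(102² + 497²) = 507.4
|j102 + 2.15| = √(102² + 2.15²) = 102
|j102 + 2.5| = √(102² + 2.5²) = 102
|j102 + 102| = √(102² + 102²) = 144.2
|j102 + 420| = √(102² + 420²) = 432.2
|G(j102)| = 10 × 507.4 / (102 × 102 × 144.2 × 432.2) = 7.8177e-06
20 log₁₀(7.8177e-06) = -102.14 dB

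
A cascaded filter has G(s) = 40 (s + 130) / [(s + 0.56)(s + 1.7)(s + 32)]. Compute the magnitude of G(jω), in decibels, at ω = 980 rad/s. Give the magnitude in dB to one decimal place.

-87.5 dB

|j980 + 130| = √(980² + 130²) = 988.6
|j980 + 0.56| = √(980² + 0.56²) = 980
|j980 + 1.7| = √(980² + 1.7²) = 980
|j980 + 32| = √(980² + 32²) = 980.5
|G(j980)| = 40 × 988.6 / (980 × 980 × 980.5) = 4.1992e-05
20 log₁₀(4.1992e-05) = -87.54 dB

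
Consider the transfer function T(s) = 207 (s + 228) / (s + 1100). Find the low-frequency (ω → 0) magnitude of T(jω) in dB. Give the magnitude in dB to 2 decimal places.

T(0) = 207 × 228 / 1100 = 42.905
20 log₁₀(42.905) = 32.650 dB

32.65 dB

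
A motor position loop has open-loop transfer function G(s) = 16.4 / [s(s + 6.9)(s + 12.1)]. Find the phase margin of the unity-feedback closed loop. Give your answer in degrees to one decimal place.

Gain crossover: |G(jω)| = 1 at ω ≈ 0.196 rad s⁻¹.
∠G(j0.196) = −90° − arctan(0.196/6.9) − arctan(0.196/12.1) ≈ -92.56°
PM = 180° + (-92.56°) = 87.44°

87.4 deg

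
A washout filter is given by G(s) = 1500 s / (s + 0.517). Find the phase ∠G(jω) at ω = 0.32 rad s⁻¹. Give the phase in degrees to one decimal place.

∠(j0.32) = 90.00°
∠(j0.32 + 0.517) = arctan(0.32/0.517) = 31.76°
∠G(j0.32) = 90.00° − 31.76° = 58.24°

58.2 deg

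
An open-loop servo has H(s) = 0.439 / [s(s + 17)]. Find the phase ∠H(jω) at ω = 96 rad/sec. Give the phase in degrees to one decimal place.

∠(j96 + 17) = arctan(96/17) = 79.96°
∠(j96) = 90.00°
∠H(j96) = − (79.96° + 90.00°) = -169.96°

-170.0°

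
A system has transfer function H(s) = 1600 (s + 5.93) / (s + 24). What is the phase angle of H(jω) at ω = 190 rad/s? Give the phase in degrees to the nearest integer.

5°

∠(j190 + 5.93) = arctan(190/5.93) = 88.21°
∠(j190 + 24) = arctan(190/24) = 82.80°
∠H(j190) = 88.21° − 82.80° = 5.41°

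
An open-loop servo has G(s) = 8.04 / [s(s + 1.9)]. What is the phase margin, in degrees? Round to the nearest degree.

Gain crossover: |G(jω)| = 1 at ω ≈ 2.54 rad s⁻¹.
∠G(j2.54) = −90° − arctan(2.54/1.9) ≈ -143.17°
PM = 180° + (-143.17°) = 36.83°

37°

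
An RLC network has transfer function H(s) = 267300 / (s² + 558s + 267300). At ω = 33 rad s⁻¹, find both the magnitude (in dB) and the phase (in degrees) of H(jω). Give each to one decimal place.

|H| = 0.0 dB, ∠H = -4.0 deg

|(j33)² + 558(j33) + 267300| = |2.6621e+05 + j18414| = 2.668e+05
|H(j33)| = 267300 / 2.668e+05 = 1.0017
20 log₁₀(1.0017) = 0.01 dB
∠[(j33)² + 558(j33) + 267300] = ∠[2.6621e+05 + j18414] = 3.96°
∠H(j33) = −3.96° = -3.96°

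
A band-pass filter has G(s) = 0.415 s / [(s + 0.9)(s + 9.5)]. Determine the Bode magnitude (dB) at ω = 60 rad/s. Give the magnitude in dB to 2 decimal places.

|j60| = 60
|j60 + 0.9| = √(60² + 0.9²) = 60.01
|j60 + 9.5| = √(60² + 9.5²) = 60.75
|G(j60)| = 0.415 × 60 / (60.01 × 60.75) = 0.0068308
20 log₁₀(0.0068308) = -43.311 dB

-43.31 dB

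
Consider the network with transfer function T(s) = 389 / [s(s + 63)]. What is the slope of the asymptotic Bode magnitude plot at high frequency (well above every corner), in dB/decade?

With 0 zeros and 2 poles, the high-frequency asymptotic slope is 20 × (0 − 2) = -40 dB/decade.

-40 dB/decade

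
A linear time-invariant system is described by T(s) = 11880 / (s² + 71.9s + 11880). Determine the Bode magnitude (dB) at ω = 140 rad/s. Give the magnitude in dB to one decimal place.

-0.6 dB

|(j140)² + 71.9(j140) + 11880| = |-7720 + j10066| = 1.269e+04
|T(j140)| = 11880 / 1.269e+04 = 0.9365
20 log₁₀(0.9365) = -0.57 dB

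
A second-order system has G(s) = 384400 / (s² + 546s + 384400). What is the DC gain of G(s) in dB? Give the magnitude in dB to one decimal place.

G(0) = 384400 / 384400 = 1
20 log₁₀(1) = 0.00 dB

0.0 dB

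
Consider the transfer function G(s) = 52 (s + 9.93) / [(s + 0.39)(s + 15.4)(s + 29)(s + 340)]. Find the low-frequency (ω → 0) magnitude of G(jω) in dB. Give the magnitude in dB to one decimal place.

-41.2 dB

G(0) = 52 × 9.93 / (0.39 × 15.4 × 29 × 340) = 0.0087195
20 log₁₀(0.0087195) = -41.19 dB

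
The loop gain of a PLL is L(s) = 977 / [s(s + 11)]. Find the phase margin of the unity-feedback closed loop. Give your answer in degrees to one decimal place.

19.9 deg

Gain crossover: |L(jω)| = 1 at ω ≈ 30.3 rad s⁻¹.
∠L(j30.3) = −90° − arctan(30.3/11) ≈ -160.05°
PM = 180° + (-160.05°) = 19.95°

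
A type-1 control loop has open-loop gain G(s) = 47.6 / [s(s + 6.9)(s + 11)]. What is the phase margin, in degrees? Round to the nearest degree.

Gain crossover: |G(jω)| = 1 at ω ≈ 0.624 rad s⁻¹.
∠G(j0.624) = −90° − arctan(0.624/6.9) − arctan(0.624/11) ≈ -98.41°
PM = 180° + (-98.41°) = 81.59°

82 deg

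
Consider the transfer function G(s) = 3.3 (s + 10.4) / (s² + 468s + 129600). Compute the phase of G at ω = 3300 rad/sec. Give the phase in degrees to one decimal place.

∠(j3300 + 10.4) = arctan(3300/10.4) = 89.82°
∠[(j3300)² + 468(j3300) + 129600] = ∠[-1.076e+07 + j1.5444e+06] = 171.83°
∠G(j3300) = 89.82° − 171.83° = -82.01°

-82.0°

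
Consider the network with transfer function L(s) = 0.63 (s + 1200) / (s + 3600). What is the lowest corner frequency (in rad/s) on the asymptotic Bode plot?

1200 rad/s

Break frequencies occur at each pole and zero magnitude: 1200 rad/s, 3600 rad/s.
The lowest is 1200 rad/s.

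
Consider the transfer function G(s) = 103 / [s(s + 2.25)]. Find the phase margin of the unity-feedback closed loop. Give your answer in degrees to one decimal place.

Gain crossover: |G(jω)| = 1 at ω ≈ 10 rad/s.
∠G(j10) = −90° − arctan(10/2.25) ≈ -167.35°
PM = 180° + (-167.35°) = 12.65°

12.6 deg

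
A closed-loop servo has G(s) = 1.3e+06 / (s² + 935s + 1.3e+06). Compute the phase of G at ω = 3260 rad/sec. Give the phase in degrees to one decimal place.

-161.9 deg

∠[(j3260)² + 935(j3260) + 1.3e+06] = ∠[-9.3276e+06 + j3.0481e+06] = 161.90°
∠G(j3260) = −161.90° = -161.90°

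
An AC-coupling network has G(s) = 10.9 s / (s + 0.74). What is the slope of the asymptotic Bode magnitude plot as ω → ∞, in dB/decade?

0 dB/decade

With 1 zero and 1 pole, the high-frequency asymptotic slope is 20 × (1 − 1) = 0 dB/decade.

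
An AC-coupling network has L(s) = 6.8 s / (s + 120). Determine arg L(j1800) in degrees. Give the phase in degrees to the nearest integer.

∠(j1800) = 90.00°
∠(j1800 + 120) = arctan(1800/120) = 86.19°
∠L(j1800) = 90.00° − 86.19° = 3.81°

4 deg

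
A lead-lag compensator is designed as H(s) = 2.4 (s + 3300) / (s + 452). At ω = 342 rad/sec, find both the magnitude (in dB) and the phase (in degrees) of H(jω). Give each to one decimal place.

|j342 + 3300| = √(342² + 3300²) = 3318
|j342 + 452| = √(342² + 452²) = 566.8
|H(j342)| = 2.4 × 3318 / 566.8 = 14.048
20 log₁₀(14.048) = 22.95 dB
∠(j342 + 3300) = arctan(342/3300) = 5.92°
∠(j342 + 452) = arctan(342/452) = 37.11°
∠H(j342) = 5.92° − 37.11° = -31.20°

|H| = 23.0 dB, ∠H = -31.2°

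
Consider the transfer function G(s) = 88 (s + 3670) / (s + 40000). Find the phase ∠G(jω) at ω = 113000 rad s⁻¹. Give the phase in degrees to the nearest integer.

18°

∠(j113000 + 3670) = arctan(113000/3670) = 88.14°
∠(j113000 + 40000) = arctan(113000/40000) = 70.51°
∠G(j113000) = 88.14° − 70.51° = 17.63°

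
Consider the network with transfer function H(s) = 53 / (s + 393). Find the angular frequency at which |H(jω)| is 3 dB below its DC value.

393 rad/s

For a single-pole low-pass, the −3 dB point is at the pole: ω = 393 rad/s.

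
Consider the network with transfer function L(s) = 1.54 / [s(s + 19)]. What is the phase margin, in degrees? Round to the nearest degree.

Gain crossover: |L(jω)| = 1 at ω ≈ 0.0811 rad/s.
∠L(j0.0811) = −90° − arctan(0.0811/19) ≈ -90.24°
PM = 180° + (-90.24°) = 89.76°

90 deg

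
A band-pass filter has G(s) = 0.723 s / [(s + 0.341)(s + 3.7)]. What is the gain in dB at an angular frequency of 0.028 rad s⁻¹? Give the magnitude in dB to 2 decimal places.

-35.92 dB

|j0.028| = 0.028
|j0.028 + 0.341| = √(0.028² + 0.341²) = 0.3421
|j0.028 + 3.7| = √(0.028² + 3.7²) = 3.7
|G(j0.028)| = 0.723 × 0.028 / (0.3421 × 3.7) = 0.015991
20 log₁₀(0.015991) = -35.923 dB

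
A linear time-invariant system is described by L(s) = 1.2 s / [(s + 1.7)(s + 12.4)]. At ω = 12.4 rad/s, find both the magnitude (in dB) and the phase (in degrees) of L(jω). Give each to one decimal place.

|j12.4| = 12.4
|j12.4 + 1.7| = √(12.4² + 1.7²) = 12.52
|j12.4 + 12.4| = √(12.4² + 12.4²) = 17.54
|L(j12.4)| = 1.2 × 12.4 / (12.52 × 17.54) = 0.067796
20 log₁₀(0.067796) = -23.38 dB
∠(j12.4) = 90.00°
∠(j12.4 + 1.7) = arctan(12.4/1.7) = 82.19°
∠(j12.4 + 12.4) = arctan(12.4/12.4) = 45.00°
∠L(j12.4) = 90.00° − (82.19° + 45.00°) = -37.19°

|L| = -23.4 dB, ∠L = -37.2°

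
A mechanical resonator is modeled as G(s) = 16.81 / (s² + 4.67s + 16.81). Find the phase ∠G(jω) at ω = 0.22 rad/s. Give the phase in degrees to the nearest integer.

-4°

∠[(j0.22)² + 4.67(j0.22) + 16.81] = ∠[16.762 + j1.0274] = 3.51°
∠G(j0.22) = −3.51° = -3.51°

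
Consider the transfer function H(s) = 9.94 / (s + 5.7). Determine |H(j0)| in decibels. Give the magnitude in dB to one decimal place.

H(0) = 9.94 / 5.7 = 1.7439
20 log₁₀(1.7439) = 4.83 dB

4.8 dB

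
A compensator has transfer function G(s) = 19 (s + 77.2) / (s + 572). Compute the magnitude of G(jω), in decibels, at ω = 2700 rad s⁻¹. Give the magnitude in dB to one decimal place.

|j2700 + 77.2| = √(2700² + 77.2²) = 2701
|j2700 + 572| = √(2700² + 572²) = 2760
|G(j2700)| = 19 × 2701 / 2760 = 18.595
20 log₁₀(18.595) = 25.39 dB

25.4 dB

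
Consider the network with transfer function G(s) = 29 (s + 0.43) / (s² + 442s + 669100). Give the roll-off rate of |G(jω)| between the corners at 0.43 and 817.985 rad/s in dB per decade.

20 dB/decade

In this band the factors already past their corner are: zero at 0.43; net slope = 20 dB/decade.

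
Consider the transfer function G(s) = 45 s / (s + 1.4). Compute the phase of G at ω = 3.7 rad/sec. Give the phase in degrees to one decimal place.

∠(j3.7) = 90.00°
∠(j3.7 + 1.4) = arctan(3.7/1.4) = 69.27°
∠G(j3.7) = 90.00° − 69.27° = 20.73°

20.7 deg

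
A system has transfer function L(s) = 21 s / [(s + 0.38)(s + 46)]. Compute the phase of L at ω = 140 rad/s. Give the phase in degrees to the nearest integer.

-72°

∠(j140) = 90.00°
∠(j140 + 0.38) = arctan(140/0.38) = 89.84°
∠(j140 + 46) = arctan(140/46) = 71.81°
∠L(j140) = 90.00° − (89.84° + 71.81°) = -71.66°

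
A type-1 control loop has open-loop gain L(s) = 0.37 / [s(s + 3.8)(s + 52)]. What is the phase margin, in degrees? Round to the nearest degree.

90 deg

Gain crossover: |L(jω)| = 1 at ω ≈ 0.00187 rad/sec.
∠L(j0.00187) = −90° − arctan(0.00187/3.8) − arctan(0.00187/52) ≈ -90.03°
PM = 180° + (-90.03°) = 89.97°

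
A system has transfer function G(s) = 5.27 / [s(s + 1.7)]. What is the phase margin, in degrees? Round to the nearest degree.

Gain crossover: |G(jω)| = 1 at ω ≈ 2 rad/sec.
∠G(j2) = −90° − arctan(2/1.7) ≈ -139.70°
PM = 180° + (-139.70°) = 40.30°

40°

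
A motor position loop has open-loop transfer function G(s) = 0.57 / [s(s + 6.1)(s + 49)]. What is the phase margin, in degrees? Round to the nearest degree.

Gain crossover: |G(jω)| = 1 at ω ≈ 0.00191 rad/sec.
∠G(j0.00191) = −90° − arctan(0.00191/6.1) − arctan(0.00191/49) ≈ -90.02°
PM = 180° + (-90.02°) = 89.98°

90°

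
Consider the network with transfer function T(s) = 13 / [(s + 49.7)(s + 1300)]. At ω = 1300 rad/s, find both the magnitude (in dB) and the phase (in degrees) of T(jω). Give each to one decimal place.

|j1300 + 49.7| = √(1300² + 49.7²) = 1301
|j1300 + 1300| = √(1300² + 1300²) = 1838
|T(j1300)| = 13 / (1301 × 1838) = 5.4353e-06
20 log₁₀(5.4353e-06) = -105.30 dB
∠(j1300 + 49.7) = arctan(1300/49.7) = 87.81°
∠(j1300 + 1300) = arctan(1300/1300) = 45.00°
∠T(j1300) = − (87.81° + 45.00°) = -132.81°

|T| = -105.3 dB, ∠T = -132.8°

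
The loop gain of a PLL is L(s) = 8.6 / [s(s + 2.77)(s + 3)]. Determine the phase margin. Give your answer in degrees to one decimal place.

54.0°

Gain crossover: |L(jω)| = 1 at ω ≈ 0.936 rad/sec.
∠L(j0.936) = −90° − arctan(0.936/2.77) − arctan(0.936/3) ≈ -126.00°
PM = 180° + (-126.00°) = 54.00°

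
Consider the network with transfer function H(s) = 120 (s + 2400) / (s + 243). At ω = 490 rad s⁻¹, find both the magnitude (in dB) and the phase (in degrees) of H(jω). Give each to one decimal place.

|H| = 54.6 dB, ∠H = -52.1°

|j490 + 2400| = √(490² + 2400²) = 2450
|j490 + 243| = √(490² + 243²) = 546.9
|H(j490)| = 120 × 2450 / 546.9 = 537.42
20 log₁₀(537.42) = 54.61 dB
∠(j490 + 2400) = arctan(490/2400) = 11.54°
∠(j490 + 243) = arctan(490/243) = 63.62°
∠H(j490) = 11.54° − 63.62° = -52.08°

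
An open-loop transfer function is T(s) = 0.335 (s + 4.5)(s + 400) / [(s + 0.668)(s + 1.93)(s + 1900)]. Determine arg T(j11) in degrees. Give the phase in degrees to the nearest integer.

-98 deg

∠(j11 + 4.5) = arctan(11/4.5) = 67.75°
∠(j11 + 400) = arctan(11/400) = 1.58°
∠(j11 + 0.668) = arctan(11/0.668) = 86.52°
∠(j11 + 1.93) = arctan(11/1.93) = 80.05°
∠(j11 + 1900) = arctan(11/1900) = 0.33°
∠T(j11) = 67.75° + 1.58° − (86.52° + 80.05° + 0.33°) = -97.58°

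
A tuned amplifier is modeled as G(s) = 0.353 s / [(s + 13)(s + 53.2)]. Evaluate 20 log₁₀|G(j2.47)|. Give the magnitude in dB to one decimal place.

|j2.47| = 2.47
|j2.47 + 13| = √(2.47² + 13²) = 13.23
|j2.47 + 53.2| = √(2.47² + 53.2²) = 53.26
|G(j2.47)| = 0.353 × 2.47 / (13.23 × 53.26) = 0.0012372
20 log₁₀(0.0012372) = -58.15 dB

-58.2 dB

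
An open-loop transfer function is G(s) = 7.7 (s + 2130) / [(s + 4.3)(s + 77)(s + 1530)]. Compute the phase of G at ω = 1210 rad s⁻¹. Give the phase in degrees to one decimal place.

-184.9°

∠(j1210 + 2130) = arctan(1210/2130) = 29.60°
∠(j1210 + 4.3) = arctan(1210/4.3) = 89.80°
∠(j1210 + 77) = arctan(1210/77) = 86.36°
∠(j1210 + 1530) = arctan(1210/1530) = 38.34°
∠G(j1210) = 29.60° − (89.80° + 86.36° + 38.34°) = -184.89°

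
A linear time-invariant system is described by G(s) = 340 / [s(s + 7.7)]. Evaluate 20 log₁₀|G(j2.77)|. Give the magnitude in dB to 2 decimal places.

23.52 dB

|j2.77 + 7.7| = √(2.77² + 7.7²) = 8.183
|j2.77| = 2.77
|G(j2.77)| = 340 / (8.183 × 2.77) = 15
20 log₁₀(15) = 23.522 dB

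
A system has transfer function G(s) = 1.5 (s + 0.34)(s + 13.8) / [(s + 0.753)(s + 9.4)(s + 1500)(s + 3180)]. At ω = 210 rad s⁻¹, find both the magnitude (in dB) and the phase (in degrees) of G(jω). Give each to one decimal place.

|G| = -130.1 dB, ∠G = -12.8°

|j210 + 0.34| = √(210² + 0.34²) = 210
|j210 + 13.8| = √(210² + 13.8²) = 210.5
|j210 + 0.753| = √(210² + 0.753²) = 210
|j210 + 9.4| = √(210² + 9.4²) = 210.2
|j210 + 1500| = √(210² + 1500²) = 1515
|j210 + 3180| = √(210² + 3180²) = 3187
|G(j210)| = 1.5 × 210 × 210.5 / (210 × 210.2 × 1515 × 3187) = 3.1111e-07
20 log₁₀(3.1111e-07) = -130.14 dB
∠(j210 + 0.34) = arctan(210/0.34) = 89.91°
∠(j210 + 13.8) = arctan(210/13.8) = 86.24°
∠(j210 + 0.753) = arctan(210/0.753) = 89.79°
∠(j210 + 9.4) = arctan(210/9.4) = 87.44°
∠(j210 + 1500) = arctan(210/1500) = 7.97°
∠(j210 + 3180) = arctan(210/3180) = 3.78°
∠G(j210) = 89.91° + 86.24° − (89.79° + 87.44° + 7.97° + 3.78°) = -12.83°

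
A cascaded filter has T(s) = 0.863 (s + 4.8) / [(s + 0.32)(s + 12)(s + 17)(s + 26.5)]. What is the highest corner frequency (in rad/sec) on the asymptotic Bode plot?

26.5 rad/sec

Break frequencies occur at each pole and zero magnitude: 0.32 rad/sec, 4.8 rad/sec, 12 rad/sec, 17 rad/sec, 26.5 rad/sec.
The highest is 26.5 rad/sec.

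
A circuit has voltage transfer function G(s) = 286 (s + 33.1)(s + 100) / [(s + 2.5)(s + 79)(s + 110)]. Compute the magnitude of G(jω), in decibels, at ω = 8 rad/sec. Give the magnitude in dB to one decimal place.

22.5 dB

|j8 + 33.1| = √(8² + 33.1²) = 34.05
|j8 + 100| = √(8² + 100²) = 100.3
|j8 + 2.5| = √(8² + 2.5²) = 8.382
|j8 + 79| = √(8² + 79²) = 79.4
|j8 + 110| = √(8² + 110²) = 110.3
|G(j8)| = 286 × 34.05 × 100.3 / (8.382 × 79.4 × 110.3) = 13.311
20 log₁₀(13.311) = 22.48 dB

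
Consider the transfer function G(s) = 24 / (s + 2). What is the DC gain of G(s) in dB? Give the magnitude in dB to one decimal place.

G(0) = 24 / 2 = 12
20 log₁₀(12) = 21.58 dB

21.6 dB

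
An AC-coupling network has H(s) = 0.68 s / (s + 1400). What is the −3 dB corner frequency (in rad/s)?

1400 rad/s

For a single-pole high-pass, the −3 dB point is at the pole: ω = 1400 rad/s.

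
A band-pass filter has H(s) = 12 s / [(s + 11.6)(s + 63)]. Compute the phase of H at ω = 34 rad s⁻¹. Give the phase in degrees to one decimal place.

-9.5°

∠(j34) = 90.00°
∠(j34 + 11.6) = arctan(34/11.6) = 71.16°
∠(j34 + 63) = arctan(34/63) = 28.35°
∠H(j34) = 90.00° − (71.16° + 28.35°) = -9.52°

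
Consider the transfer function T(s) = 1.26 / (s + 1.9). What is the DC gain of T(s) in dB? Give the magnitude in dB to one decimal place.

T(0) = 1.26 / 1.9 = 0.66316
20 log₁₀(0.66316) = -3.57 dB

-3.6 dB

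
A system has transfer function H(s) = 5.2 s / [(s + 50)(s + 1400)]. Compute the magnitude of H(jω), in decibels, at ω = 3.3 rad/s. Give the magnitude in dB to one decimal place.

|j3.3| = 3.3
|j3.3 + 50| = √(3.3² + 50²) = 50.11
|j3.3 + 1400| = √(3.3² + 1400²) = 1400
|H(j3.3)| = 5.2 × 3.3 / (50.11 × 1400) = 0.00024461
20 log₁₀(0.00024461) = -72.23 dB

-72.2 dB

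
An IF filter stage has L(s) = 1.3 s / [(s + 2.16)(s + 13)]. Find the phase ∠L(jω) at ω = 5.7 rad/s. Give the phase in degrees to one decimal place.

-2.9°

∠(j5.7) = 90.00°
∠(j5.7 + 2.16) = arctan(5.7/2.16) = 69.25°
∠(j5.7 + 13) = arctan(5.7/13) = 23.68°
∠L(j5.7) = 90.00° − (69.25° + 23.68°) = -2.92°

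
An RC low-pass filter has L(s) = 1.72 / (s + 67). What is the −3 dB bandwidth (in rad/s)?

For a single-pole low-pass, the −3 dB point is at the pole: ω = 67 rad/s.

67 rad/s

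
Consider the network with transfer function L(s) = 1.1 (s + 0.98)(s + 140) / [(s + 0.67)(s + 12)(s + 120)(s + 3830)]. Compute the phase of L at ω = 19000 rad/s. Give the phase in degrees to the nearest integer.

-169 deg

∠(j19000 + 0.98) = arctan(19000/0.98) = 90.00°
∠(j19000 + 140) = arctan(19000/140) = 89.58°
∠(j19000 + 0.67) = arctan(19000/0.67) = 90.00°
∠(j19000 + 12) = arctan(19000/12) = 89.96°
∠(j19000 + 120) = arctan(19000/120) = 89.64°
∠(j19000 + 3830) = arctan(19000/3830) = 78.60°
∠L(j19000) = 90.00° + 89.58° − (90.00° + 89.96° + 89.64° + 78.60°) = -168.63°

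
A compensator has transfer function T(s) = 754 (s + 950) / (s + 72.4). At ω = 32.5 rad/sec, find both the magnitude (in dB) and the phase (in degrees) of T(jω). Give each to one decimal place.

|T| = 79.1 dB, ∠T = -22.2°

|j32.5 + 950| = √(32.5² + 950²) = 950.6
|j32.5 + 72.4| = √(32.5² + 72.4²) = 79.36
|T(j32.5)| = 754 × 950.6 / 79.36 = 9031.2
20 log₁₀(9031.2) = 79.11 dB
∠(j32.5 + 950) = arctan(32.5/950) = 1.96°
∠(j32.5 + 72.4) = arctan(32.5/72.4) = 24.18°
∠T(j32.5) = 1.96° − 24.18° = -22.22°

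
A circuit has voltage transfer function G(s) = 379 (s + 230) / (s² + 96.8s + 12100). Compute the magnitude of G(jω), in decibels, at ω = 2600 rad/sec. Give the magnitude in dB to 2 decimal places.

-16.68 dB

|j2600 + 230| = √(2600² + 230²) = 2610
|(j2600)² + 96.8(j2600) + 12100| = |-6.7479e+06 + j2.5168e+05| = 6.753e+06
|G(j2600)| = 379 × 2610 / 6.753e+06 = 0.1465
20 log₁₀(0.1465) = -16.683 dB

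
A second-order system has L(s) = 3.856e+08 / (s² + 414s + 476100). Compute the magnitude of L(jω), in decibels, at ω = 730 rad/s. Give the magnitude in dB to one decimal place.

|(j730)² + 414(j730) + 476100| = |-56800 + j3.0222e+05| = 3.075e+05
|L(j730)| = 3.856e+08 / 3.075e+05 = 1253.9
20 log₁₀(1253.9) = 61.97 dB

62.0 dB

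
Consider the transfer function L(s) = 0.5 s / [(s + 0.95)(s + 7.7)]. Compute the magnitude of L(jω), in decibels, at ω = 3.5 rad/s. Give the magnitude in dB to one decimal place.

|j3.5| = 3.5
|j3.5 + 0.95| = √(3.5² + 0.95²) = 3.627
|j3.5 + 7.7| = √(3.5² + 7.7²) = 8.458
|L(j3.5)| = 0.5 × 3.5 / (3.627 × 8.458) = 0.05705
20 log₁₀(0.05705) = -24.87 dB

-24.9 dB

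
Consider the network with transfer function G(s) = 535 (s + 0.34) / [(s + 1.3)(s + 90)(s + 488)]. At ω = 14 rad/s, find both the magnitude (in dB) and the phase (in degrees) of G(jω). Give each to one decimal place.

|G| = -38.4 dB, ∠G = -6.6°

|j14 + 0.34| = √(14² + 0.34²) = 14
|j14 + 1.3| = √(14² + 1.3²) = 14.06
|j14 + 90| = √(14² + 90²) = 91.08
|j14 + 488| = √(14² + 488²) = 488.2
|G(j14)| = 535 × 14 / (14.06 × 91.08 × 488.2) = 0.011984
20 log₁₀(0.011984) = -38.43 dB
∠(j14 + 0.34) = arctan(14/0.34) = 88.61°
∠(j14 + 1.3) = arctan(14/1.3) = 84.69°
∠(j14 + 90) = arctan(14/90) = 8.84°
∠(j14 + 488) = arctan(14/488) = 1.64°
∠G(j14) = 88.61° − (84.69° + 8.84° + 1.64°) = -6.57°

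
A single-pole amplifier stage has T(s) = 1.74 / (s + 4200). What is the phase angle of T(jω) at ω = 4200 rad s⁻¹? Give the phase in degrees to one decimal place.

∠(j4200 + 4200) = arctan(4200/4200) = 45.00°
∠T(j4200) = −45.00° = -45.00°

-45.0°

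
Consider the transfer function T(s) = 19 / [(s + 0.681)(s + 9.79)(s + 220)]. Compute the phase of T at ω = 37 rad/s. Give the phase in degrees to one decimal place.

∠(j37 + 0.681) = arctan(37/0.681) = 88.95°
∠(j37 + 9.79) = arctan(37/9.79) = 75.18°
∠(j37 + 220) = arctan(37/220) = 9.55°
∠T(j37) = − (88.95° + 75.18° + 9.55°) = -173.67°

-173.7°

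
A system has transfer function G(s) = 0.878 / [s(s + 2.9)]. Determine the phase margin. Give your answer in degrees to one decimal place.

84.1°

Gain crossover: |G(jω)| = 1 at ω ≈ 0.301 rad/s.
∠G(j0.301) = −90° − arctan(0.301/2.9) ≈ -95.93°
PM = 180° + (-95.93°) = 84.07°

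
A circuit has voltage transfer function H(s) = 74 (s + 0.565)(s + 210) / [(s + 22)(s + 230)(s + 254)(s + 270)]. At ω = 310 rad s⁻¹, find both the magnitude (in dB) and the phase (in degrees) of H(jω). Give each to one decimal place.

|H| = -67.2 dB, ∠H = -93.2°

|j310 + 0.565| = √(310² + 0.565²) = 310
|j310 + 210| = √(310² + 210²) = 374.4
|j310 + 22| = √(310² + 22²) = 310.8
|j310 + 230| = √(310² + 230²) = 386
|j310 + 254| = √(310² + 254²) = 400.8
|j310 + 270| = √(310² + 270²) = 411.1
|H(j310)| = 74 × 310 × 374.4 / (310.8 × 386 × 400.8 × 411.1) = 0.00043459
20 log₁₀(0.00043459) = -67.24 dB
∠(j310 + 0.565) = arctan(310/0.565) = 89.90°
∠(j310 + 210) = arctan(310/210) = 55.89°
∠(j310 + 22) = arctan(310/22) = 85.94°
∠(j310 + 230) = arctan(310/230) = 53.43°
∠(j310 + 254) = arctan(310/254) = 50.67°
∠(j310 + 270) = arctan(310/270) = 48.95°
∠H(j310) = 89.90° + 55.89° − (85.94° + 53.43° + 50.67° + 48.95°) = -93.20°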